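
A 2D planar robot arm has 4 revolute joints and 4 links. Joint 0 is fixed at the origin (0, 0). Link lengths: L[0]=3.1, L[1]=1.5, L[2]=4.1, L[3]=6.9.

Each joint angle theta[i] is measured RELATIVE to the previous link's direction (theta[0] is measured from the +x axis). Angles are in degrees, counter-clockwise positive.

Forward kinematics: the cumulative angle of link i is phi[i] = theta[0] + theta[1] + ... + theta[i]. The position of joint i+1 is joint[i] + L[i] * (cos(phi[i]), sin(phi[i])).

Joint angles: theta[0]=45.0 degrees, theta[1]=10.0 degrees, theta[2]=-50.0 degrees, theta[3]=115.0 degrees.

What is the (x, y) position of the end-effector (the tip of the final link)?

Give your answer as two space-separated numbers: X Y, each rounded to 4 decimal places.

Answer: 3.6868 9.7537

Derivation:
joint[0] = (0.0000, 0.0000)  (base)
link 0: phi[0] = 45 = 45 deg
  cos(45 deg) = 0.7071, sin(45 deg) = 0.7071
  joint[1] = (0.0000, 0.0000) + 3.1 * (0.7071, 0.7071) = (0.0000 + 2.1920, 0.0000 + 2.1920) = (2.1920, 2.1920)
link 1: phi[1] = 45 + 10 = 55 deg
  cos(55 deg) = 0.5736, sin(55 deg) = 0.8192
  joint[2] = (2.1920, 2.1920) + 1.5 * (0.5736, 0.8192) = (2.1920 + 0.8604, 2.1920 + 1.2287) = (3.0524, 3.4208)
link 2: phi[2] = 45 + 10 + -50 = 5 deg
  cos(5 deg) = 0.9962, sin(5 deg) = 0.0872
  joint[3] = (3.0524, 3.4208) + 4.1 * (0.9962, 0.0872) = (3.0524 + 4.0844, 3.4208 + 0.3573) = (7.1368, 3.7781)
link 3: phi[3] = 45 + 10 + -50 + 115 = 120 deg
  cos(120 deg) = -0.5000, sin(120 deg) = 0.8660
  joint[4] = (7.1368, 3.7781) + 6.9 * (-0.5000, 0.8660) = (7.1368 + -3.4500, 3.7781 + 5.9756) = (3.6868, 9.7537)
End effector: (3.6868, 9.7537)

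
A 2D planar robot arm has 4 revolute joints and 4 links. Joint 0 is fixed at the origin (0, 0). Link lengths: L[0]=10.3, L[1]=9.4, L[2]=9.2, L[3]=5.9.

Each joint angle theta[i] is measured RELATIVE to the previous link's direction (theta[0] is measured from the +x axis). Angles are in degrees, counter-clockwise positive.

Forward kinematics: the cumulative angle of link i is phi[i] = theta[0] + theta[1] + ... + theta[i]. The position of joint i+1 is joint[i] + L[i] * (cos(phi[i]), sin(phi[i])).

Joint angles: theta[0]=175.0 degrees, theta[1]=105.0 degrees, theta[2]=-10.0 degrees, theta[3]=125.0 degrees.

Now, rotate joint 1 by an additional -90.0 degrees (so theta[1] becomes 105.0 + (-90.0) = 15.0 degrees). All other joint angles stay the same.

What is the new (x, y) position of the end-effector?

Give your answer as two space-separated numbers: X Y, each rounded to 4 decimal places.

Answer: -25.3339 -5.5676

Derivation:
joint[0] = (0.0000, 0.0000)  (base)
link 0: phi[0] = 175 = 175 deg
  cos(175 deg) = -0.9962, sin(175 deg) = 0.0872
  joint[1] = (0.0000, 0.0000) + 10.3 * (-0.9962, 0.0872) = (0.0000 + -10.2608, 0.0000 + 0.8977) = (-10.2608, 0.8977)
link 1: phi[1] = 175 + 15 = 190 deg
  cos(190 deg) = -0.9848, sin(190 deg) = -0.1736
  joint[2] = (-10.2608, 0.8977) + 9.4 * (-0.9848, -0.1736) = (-10.2608 + -9.2572, 0.8977 + -1.6323) = (-19.5180, -0.7346)
link 2: phi[2] = 175 + 15 + -10 = 180 deg
  cos(180 deg) = -1.0000, sin(180 deg) = 0.0000
  joint[3] = (-19.5180, -0.7346) + 9.2 * (-1.0000, 0.0000) = (-19.5180 + -9.2000, -0.7346 + 0.0000) = (-28.7180, -0.7346)
link 3: phi[3] = 175 + 15 + -10 + 125 = 305 deg
  cos(305 deg) = 0.5736, sin(305 deg) = -0.8192
  joint[4] = (-28.7180, -0.7346) + 5.9 * (0.5736, -0.8192) = (-28.7180 + 3.3841, -0.7346 + -4.8330) = (-25.3339, -5.5676)
End effector: (-25.3339, -5.5676)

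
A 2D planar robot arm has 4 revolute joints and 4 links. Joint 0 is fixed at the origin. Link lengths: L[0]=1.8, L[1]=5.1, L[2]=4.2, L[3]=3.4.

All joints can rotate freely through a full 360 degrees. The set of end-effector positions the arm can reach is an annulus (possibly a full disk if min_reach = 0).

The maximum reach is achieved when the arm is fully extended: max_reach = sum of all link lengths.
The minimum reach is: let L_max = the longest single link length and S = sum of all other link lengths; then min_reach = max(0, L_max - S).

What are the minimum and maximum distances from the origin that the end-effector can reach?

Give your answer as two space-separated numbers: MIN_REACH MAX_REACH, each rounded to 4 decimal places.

Answer: 0.0000 14.5000

Derivation:
Link lengths: [1.8, 5.1, 4.2, 3.4]
max_reach = 1.8 + 5.1 + 4.2 + 3.4 = 14.5
L_max = max([1.8, 5.1, 4.2, 3.4]) = 5.1
S (sum of others) = 14.5 - 5.1 = 9.4
min_reach = max(0, 5.1 - 9.4) = max(0, -4.3) = 0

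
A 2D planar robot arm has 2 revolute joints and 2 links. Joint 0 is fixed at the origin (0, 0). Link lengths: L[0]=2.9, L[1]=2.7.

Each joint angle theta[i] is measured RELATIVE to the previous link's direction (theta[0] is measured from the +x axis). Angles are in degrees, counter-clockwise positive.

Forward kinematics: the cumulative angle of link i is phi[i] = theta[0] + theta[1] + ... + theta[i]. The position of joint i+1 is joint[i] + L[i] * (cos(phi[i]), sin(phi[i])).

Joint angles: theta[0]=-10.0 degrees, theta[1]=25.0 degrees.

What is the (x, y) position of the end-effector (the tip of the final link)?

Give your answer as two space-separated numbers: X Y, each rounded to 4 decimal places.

joint[0] = (0.0000, 0.0000)  (base)
link 0: phi[0] = -10 = -10 deg
  cos(-10 deg) = 0.9848, sin(-10 deg) = -0.1736
  joint[1] = (0.0000, 0.0000) + 2.9 * (0.9848, -0.1736) = (0.0000 + 2.8559, 0.0000 + -0.5036) = (2.8559, -0.5036)
link 1: phi[1] = -10 + 25 = 15 deg
  cos(15 deg) = 0.9659, sin(15 deg) = 0.2588
  joint[2] = (2.8559, -0.5036) + 2.7 * (0.9659, 0.2588) = (2.8559 + 2.6080, -0.5036 + 0.6988) = (5.4639, 0.1952)
End effector: (5.4639, 0.1952)

Answer: 5.4639 0.1952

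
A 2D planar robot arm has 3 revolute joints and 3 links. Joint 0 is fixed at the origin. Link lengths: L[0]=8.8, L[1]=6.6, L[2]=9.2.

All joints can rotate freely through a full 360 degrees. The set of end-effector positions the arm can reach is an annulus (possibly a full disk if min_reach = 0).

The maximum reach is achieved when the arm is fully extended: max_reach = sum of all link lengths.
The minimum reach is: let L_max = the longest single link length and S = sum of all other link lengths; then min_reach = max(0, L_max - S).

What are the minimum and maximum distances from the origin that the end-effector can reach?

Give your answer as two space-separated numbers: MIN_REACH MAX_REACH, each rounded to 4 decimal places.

Answer: 0.0000 24.6000

Derivation:
Link lengths: [8.8, 6.6, 9.2]
max_reach = 8.8 + 6.6 + 9.2 = 24.6
L_max = max([8.8, 6.6, 9.2]) = 9.2
S (sum of others) = 24.6 - 9.2 = 15.4
min_reach = max(0, 9.2 - 15.4) = max(0, -6.2) = 0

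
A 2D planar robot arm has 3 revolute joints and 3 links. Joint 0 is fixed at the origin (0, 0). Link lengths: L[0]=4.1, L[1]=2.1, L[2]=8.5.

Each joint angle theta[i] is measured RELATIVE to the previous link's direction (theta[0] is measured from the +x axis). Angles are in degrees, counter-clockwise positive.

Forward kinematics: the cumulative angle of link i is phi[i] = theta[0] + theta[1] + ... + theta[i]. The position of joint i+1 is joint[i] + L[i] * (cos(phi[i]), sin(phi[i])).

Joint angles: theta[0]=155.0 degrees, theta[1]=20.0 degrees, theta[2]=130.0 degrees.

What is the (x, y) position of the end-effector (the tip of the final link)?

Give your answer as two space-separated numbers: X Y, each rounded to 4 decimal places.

Answer: -0.9325 -5.0470

Derivation:
joint[0] = (0.0000, 0.0000)  (base)
link 0: phi[0] = 155 = 155 deg
  cos(155 deg) = -0.9063, sin(155 deg) = 0.4226
  joint[1] = (0.0000, 0.0000) + 4.1 * (-0.9063, 0.4226) = (0.0000 + -3.7159, 0.0000 + 1.7327) = (-3.7159, 1.7327)
link 1: phi[1] = 155 + 20 = 175 deg
  cos(175 deg) = -0.9962, sin(175 deg) = 0.0872
  joint[2] = (-3.7159, 1.7327) + 2.1 * (-0.9962, 0.0872) = (-3.7159 + -2.0920, 1.7327 + 0.1830) = (-5.8079, 1.9158)
link 2: phi[2] = 155 + 20 + 130 = 305 deg
  cos(305 deg) = 0.5736, sin(305 deg) = -0.8192
  joint[3] = (-5.8079, 1.9158) + 8.5 * (0.5736, -0.8192) = (-5.8079 + 4.8754, 1.9158 + -6.9628) = (-0.9325, -5.0470)
End effector: (-0.9325, -5.0470)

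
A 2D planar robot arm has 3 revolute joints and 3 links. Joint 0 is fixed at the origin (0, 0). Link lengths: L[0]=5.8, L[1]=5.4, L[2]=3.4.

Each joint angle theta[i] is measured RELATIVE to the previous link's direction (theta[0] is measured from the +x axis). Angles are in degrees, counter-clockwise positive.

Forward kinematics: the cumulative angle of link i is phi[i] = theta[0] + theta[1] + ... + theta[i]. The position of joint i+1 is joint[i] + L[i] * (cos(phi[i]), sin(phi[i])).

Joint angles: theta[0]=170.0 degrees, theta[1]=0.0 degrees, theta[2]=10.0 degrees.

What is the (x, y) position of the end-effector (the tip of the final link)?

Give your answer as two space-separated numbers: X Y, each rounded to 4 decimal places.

Answer: -14.4298 1.9449

Derivation:
joint[0] = (0.0000, 0.0000)  (base)
link 0: phi[0] = 170 = 170 deg
  cos(170 deg) = -0.9848, sin(170 deg) = 0.1736
  joint[1] = (0.0000, 0.0000) + 5.8 * (-0.9848, 0.1736) = (0.0000 + -5.7119, 0.0000 + 1.0072) = (-5.7119, 1.0072)
link 1: phi[1] = 170 + 0 = 170 deg
  cos(170 deg) = -0.9848, sin(170 deg) = 0.1736
  joint[2] = (-5.7119, 1.0072) + 5.4 * (-0.9848, 0.1736) = (-5.7119 + -5.3180, 1.0072 + 0.9377) = (-11.0298, 1.9449)
link 2: phi[2] = 170 + 0 + 10 = 180 deg
  cos(180 deg) = -1.0000, sin(180 deg) = 0.0000
  joint[3] = (-11.0298, 1.9449) + 3.4 * (-1.0000, 0.0000) = (-11.0298 + -3.4000, 1.9449 + 0.0000) = (-14.4298, 1.9449)
End effector: (-14.4298, 1.9449)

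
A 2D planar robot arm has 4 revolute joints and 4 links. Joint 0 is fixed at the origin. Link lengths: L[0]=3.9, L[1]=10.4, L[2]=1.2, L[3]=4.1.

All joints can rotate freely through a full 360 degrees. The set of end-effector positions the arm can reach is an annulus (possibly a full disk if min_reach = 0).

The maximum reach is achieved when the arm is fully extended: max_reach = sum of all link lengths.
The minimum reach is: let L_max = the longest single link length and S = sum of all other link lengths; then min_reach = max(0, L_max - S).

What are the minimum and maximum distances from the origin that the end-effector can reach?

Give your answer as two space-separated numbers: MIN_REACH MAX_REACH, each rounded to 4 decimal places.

Answer: 1.2000 19.6000

Derivation:
Link lengths: [3.9, 10.4, 1.2, 4.1]
max_reach = 3.9 + 10.4 + 1.2 + 4.1 = 19.6
L_max = max([3.9, 10.4, 1.2, 4.1]) = 10.4
S (sum of others) = 19.6 - 10.4 = 9.2
min_reach = max(0, 10.4 - 9.2) = max(0, 1.2) = 1.2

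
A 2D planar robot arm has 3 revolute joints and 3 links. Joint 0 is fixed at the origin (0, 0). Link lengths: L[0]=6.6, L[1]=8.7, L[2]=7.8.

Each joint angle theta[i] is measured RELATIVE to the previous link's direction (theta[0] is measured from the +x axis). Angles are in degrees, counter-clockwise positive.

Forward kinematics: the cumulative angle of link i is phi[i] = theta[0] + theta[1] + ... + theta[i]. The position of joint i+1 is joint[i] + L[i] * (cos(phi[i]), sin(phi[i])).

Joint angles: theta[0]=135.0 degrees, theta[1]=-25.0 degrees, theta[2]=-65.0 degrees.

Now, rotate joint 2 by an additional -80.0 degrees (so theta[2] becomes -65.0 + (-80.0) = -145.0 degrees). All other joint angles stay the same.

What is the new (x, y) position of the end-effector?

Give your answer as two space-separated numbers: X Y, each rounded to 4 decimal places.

Answer: -1.2531 8.3683

Derivation:
joint[0] = (0.0000, 0.0000)  (base)
link 0: phi[0] = 135 = 135 deg
  cos(135 deg) = -0.7071, sin(135 deg) = 0.7071
  joint[1] = (0.0000, 0.0000) + 6.6 * (-0.7071, 0.7071) = (0.0000 + -4.6669, 0.0000 + 4.6669) = (-4.6669, 4.6669)
link 1: phi[1] = 135 + -25 = 110 deg
  cos(110 deg) = -0.3420, sin(110 deg) = 0.9397
  joint[2] = (-4.6669, 4.6669) + 8.7 * (-0.3420, 0.9397) = (-4.6669 + -2.9756, 4.6669 + 8.1753) = (-7.6425, 12.8422)
link 2: phi[2] = 135 + -25 + -145 = -35 deg
  cos(-35 deg) = 0.8192, sin(-35 deg) = -0.5736
  joint[3] = (-7.6425, 12.8422) + 7.8 * (0.8192, -0.5736) = (-7.6425 + 6.3894, 12.8422 + -4.4739) = (-1.2531, 8.3683)
End effector: (-1.2531, 8.3683)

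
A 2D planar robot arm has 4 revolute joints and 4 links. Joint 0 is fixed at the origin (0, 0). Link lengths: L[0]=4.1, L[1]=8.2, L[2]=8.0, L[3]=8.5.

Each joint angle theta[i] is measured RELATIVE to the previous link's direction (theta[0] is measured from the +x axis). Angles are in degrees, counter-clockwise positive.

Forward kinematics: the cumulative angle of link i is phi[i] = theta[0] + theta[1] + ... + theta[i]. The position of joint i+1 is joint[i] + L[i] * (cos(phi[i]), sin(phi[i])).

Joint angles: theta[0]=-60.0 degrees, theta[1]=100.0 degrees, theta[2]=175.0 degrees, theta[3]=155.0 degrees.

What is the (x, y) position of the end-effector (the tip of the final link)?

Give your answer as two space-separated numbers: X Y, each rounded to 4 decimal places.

joint[0] = (0.0000, 0.0000)  (base)
link 0: phi[0] = -60 = -60 deg
  cos(-60 deg) = 0.5000, sin(-60 deg) = -0.8660
  joint[1] = (0.0000, 0.0000) + 4.1 * (0.5000, -0.8660) = (0.0000 + 2.0500, 0.0000 + -3.5507) = (2.0500, -3.5507)
link 1: phi[1] = -60 + 100 = 40 deg
  cos(40 deg) = 0.7660, sin(40 deg) = 0.6428
  joint[2] = (2.0500, -3.5507) + 8.2 * (0.7660, 0.6428) = (2.0500 + 6.2816, -3.5507 + 5.2709) = (8.3316, 1.7202)
link 2: phi[2] = -60 + 100 + 175 = 215 deg
  cos(215 deg) = -0.8192, sin(215 deg) = -0.5736
  joint[3] = (8.3316, 1.7202) + 8 * (-0.8192, -0.5736) = (8.3316 + -6.5532, 1.7202 + -4.5886) = (1.7783, -2.8685)
link 3: phi[3] = -60 + 100 + 175 + 155 = 370 deg
  cos(370 deg) = 0.9848, sin(370 deg) = 0.1736
  joint[4] = (1.7783, -2.8685) + 8.5 * (0.9848, 0.1736) = (1.7783 + 8.3709, -2.8685 + 1.4760) = (10.1492, -1.3924)
End effector: (10.1492, -1.3924)

Answer: 10.1492 -1.3924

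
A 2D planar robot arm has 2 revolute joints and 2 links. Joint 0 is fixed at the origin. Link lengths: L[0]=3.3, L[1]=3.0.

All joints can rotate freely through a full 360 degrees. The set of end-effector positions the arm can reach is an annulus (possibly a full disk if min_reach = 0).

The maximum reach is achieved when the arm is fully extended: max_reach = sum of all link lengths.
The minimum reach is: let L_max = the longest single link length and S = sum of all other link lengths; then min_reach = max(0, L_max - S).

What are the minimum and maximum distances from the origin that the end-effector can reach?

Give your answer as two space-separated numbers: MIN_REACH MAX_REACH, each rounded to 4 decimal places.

Link lengths: [3.3, 3.0]
max_reach = 3.3 + 3 = 6.3
L_max = max([3.3, 3.0]) = 3.3
S (sum of others) = 6.3 - 3.3 = 3
min_reach = max(0, 3.3 - 3) = max(0, 0.3) = 0.3

Answer: 0.3000 6.3000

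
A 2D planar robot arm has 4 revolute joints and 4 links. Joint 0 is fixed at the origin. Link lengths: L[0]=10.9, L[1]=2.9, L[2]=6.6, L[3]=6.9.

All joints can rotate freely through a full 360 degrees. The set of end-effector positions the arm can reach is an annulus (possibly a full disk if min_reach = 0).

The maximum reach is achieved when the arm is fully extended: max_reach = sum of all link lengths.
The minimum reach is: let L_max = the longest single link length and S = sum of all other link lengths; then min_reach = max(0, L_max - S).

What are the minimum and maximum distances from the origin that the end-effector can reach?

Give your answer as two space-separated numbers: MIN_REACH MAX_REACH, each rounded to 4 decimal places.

Answer: 0.0000 27.3000

Derivation:
Link lengths: [10.9, 2.9, 6.6, 6.9]
max_reach = 10.9 + 2.9 + 6.6 + 6.9 = 27.3
L_max = max([10.9, 2.9, 6.6, 6.9]) = 10.9
S (sum of others) = 27.3 - 10.9 = 16.4
min_reach = max(0, 10.9 - 16.4) = max(0, -5.5) = 0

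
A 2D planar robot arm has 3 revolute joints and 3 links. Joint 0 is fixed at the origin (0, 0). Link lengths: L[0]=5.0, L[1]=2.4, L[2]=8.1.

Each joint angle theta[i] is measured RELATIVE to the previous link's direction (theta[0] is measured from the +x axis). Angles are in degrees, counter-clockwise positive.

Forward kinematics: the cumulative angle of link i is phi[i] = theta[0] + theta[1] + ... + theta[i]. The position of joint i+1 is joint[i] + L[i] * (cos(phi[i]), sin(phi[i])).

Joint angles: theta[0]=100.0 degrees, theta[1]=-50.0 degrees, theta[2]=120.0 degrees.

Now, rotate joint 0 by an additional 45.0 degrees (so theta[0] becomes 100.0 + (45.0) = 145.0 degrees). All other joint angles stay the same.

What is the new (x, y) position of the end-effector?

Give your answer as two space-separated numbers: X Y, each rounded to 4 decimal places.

joint[0] = (0.0000, 0.0000)  (base)
link 0: phi[0] = 145 = 145 deg
  cos(145 deg) = -0.8192, sin(145 deg) = 0.5736
  joint[1] = (0.0000, 0.0000) + 5 * (-0.8192, 0.5736) = (0.0000 + -4.0958, 0.0000 + 2.8679) = (-4.0958, 2.8679)
link 1: phi[1] = 145 + -50 = 95 deg
  cos(95 deg) = -0.0872, sin(95 deg) = 0.9962
  joint[2] = (-4.0958, 2.8679) + 2.4 * (-0.0872, 0.9962) = (-4.0958 + -0.2092, 2.8679 + 2.3909) = (-4.3049, 5.2587)
link 2: phi[2] = 145 + -50 + 120 = 215 deg
  cos(215 deg) = -0.8192, sin(215 deg) = -0.5736
  joint[3] = (-4.3049, 5.2587) + 8.1 * (-0.8192, -0.5736) = (-4.3049 + -6.6351, 5.2587 + -4.6460) = (-10.9401, 0.6128)
End effector: (-10.9401, 0.6128)

Answer: -10.9401 0.6128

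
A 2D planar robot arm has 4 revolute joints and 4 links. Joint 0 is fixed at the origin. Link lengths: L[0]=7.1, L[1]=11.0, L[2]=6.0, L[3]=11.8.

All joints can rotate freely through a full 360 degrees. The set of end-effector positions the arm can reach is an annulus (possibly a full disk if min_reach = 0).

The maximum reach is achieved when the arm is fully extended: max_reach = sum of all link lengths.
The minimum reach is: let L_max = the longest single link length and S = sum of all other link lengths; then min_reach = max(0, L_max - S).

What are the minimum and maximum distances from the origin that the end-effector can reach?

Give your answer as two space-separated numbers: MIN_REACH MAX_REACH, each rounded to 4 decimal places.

Link lengths: [7.1, 11.0, 6.0, 11.8]
max_reach = 7.1 + 11 + 6 + 11.8 = 35.9
L_max = max([7.1, 11.0, 6.0, 11.8]) = 11.8
S (sum of others) = 35.9 - 11.8 = 24.1
min_reach = max(0, 11.8 - 24.1) = max(0, -12.3) = 0

Answer: 0.0000 35.9000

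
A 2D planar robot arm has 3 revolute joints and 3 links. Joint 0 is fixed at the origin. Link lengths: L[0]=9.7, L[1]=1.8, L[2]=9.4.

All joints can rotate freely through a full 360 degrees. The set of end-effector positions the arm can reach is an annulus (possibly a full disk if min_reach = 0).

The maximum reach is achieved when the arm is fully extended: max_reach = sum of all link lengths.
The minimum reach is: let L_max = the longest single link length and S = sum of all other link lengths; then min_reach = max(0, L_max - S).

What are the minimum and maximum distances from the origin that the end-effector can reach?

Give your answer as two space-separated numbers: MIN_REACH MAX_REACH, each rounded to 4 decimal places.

Answer: 0.0000 20.9000

Derivation:
Link lengths: [9.7, 1.8, 9.4]
max_reach = 9.7 + 1.8 + 9.4 = 20.9
L_max = max([9.7, 1.8, 9.4]) = 9.7
S (sum of others) = 20.9 - 9.7 = 11.2
min_reach = max(0, 9.7 - 11.2) = max(0, -1.5) = 0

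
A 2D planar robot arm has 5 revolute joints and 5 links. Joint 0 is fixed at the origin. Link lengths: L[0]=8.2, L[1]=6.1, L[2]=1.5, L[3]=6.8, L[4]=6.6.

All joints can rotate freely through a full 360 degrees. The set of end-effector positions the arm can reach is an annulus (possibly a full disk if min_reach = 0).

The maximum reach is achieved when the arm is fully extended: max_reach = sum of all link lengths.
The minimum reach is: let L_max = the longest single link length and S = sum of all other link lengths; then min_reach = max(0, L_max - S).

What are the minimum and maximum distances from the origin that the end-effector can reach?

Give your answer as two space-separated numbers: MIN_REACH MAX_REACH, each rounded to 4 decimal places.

Link lengths: [8.2, 6.1, 1.5, 6.8, 6.6]
max_reach = 8.2 + 6.1 + 1.5 + 6.8 + 6.6 = 29.2
L_max = max([8.2, 6.1, 1.5, 6.8, 6.6]) = 8.2
S (sum of others) = 29.2 - 8.2 = 21
min_reach = max(0, 8.2 - 21) = max(0, -12.8) = 0

Answer: 0.0000 29.2000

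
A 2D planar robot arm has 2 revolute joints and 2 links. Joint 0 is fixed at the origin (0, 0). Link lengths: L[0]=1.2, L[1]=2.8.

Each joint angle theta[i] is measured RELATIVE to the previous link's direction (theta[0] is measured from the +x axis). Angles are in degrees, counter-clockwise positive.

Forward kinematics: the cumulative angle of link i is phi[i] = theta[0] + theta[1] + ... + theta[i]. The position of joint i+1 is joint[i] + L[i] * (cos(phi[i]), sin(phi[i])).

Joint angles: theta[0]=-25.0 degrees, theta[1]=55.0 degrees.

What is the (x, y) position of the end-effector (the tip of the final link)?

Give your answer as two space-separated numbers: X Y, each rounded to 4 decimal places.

joint[0] = (0.0000, 0.0000)  (base)
link 0: phi[0] = -25 = -25 deg
  cos(-25 deg) = 0.9063, sin(-25 deg) = -0.4226
  joint[1] = (0.0000, 0.0000) + 1.2 * (0.9063, -0.4226) = (0.0000 + 1.0876, 0.0000 + -0.5071) = (1.0876, -0.5071)
link 1: phi[1] = -25 + 55 = 30 deg
  cos(30 deg) = 0.8660, sin(30 deg) = 0.5000
  joint[2] = (1.0876, -0.5071) + 2.8 * (0.8660, 0.5000) = (1.0876 + 2.4249, -0.5071 + 1.4000) = (3.5124, 0.8929)
End effector: (3.5124, 0.8929)

Answer: 3.5124 0.8929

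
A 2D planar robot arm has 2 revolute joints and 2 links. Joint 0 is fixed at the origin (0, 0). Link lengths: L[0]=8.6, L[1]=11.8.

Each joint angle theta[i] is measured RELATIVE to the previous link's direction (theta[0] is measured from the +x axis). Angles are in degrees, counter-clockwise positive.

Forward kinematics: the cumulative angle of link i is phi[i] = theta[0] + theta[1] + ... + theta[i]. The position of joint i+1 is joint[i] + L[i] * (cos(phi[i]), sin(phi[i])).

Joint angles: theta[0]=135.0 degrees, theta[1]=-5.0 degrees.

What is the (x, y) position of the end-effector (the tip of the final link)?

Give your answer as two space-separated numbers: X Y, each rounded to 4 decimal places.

Answer: -13.6660 15.1204

Derivation:
joint[0] = (0.0000, 0.0000)  (base)
link 0: phi[0] = 135 = 135 deg
  cos(135 deg) = -0.7071, sin(135 deg) = 0.7071
  joint[1] = (0.0000, 0.0000) + 8.6 * (-0.7071, 0.7071) = (0.0000 + -6.0811, 0.0000 + 6.0811) = (-6.0811, 6.0811)
link 1: phi[1] = 135 + -5 = 130 deg
  cos(130 deg) = -0.6428, sin(130 deg) = 0.7660
  joint[2] = (-6.0811, 6.0811) + 11.8 * (-0.6428, 0.7660) = (-6.0811 + -7.5849, 6.0811 + 9.0393) = (-13.6660, 15.1204)
End effector: (-13.6660, 15.1204)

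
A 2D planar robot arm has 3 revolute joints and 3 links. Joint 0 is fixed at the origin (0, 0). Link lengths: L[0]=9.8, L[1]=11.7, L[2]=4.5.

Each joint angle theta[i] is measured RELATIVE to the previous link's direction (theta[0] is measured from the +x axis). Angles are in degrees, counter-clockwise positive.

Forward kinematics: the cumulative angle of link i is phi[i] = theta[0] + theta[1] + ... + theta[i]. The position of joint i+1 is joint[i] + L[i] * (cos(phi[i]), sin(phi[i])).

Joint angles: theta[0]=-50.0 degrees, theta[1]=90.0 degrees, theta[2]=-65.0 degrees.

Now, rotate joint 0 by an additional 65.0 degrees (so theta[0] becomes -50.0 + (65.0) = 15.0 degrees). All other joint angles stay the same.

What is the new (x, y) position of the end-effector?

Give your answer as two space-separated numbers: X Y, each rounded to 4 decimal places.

Answer: 9.8851 16.7303

Derivation:
joint[0] = (0.0000, 0.0000)  (base)
link 0: phi[0] = 15 = 15 deg
  cos(15 deg) = 0.9659, sin(15 deg) = 0.2588
  joint[1] = (0.0000, 0.0000) + 9.8 * (0.9659, 0.2588) = (0.0000 + 9.4661, 0.0000 + 2.5364) = (9.4661, 2.5364)
link 1: phi[1] = 15 + 90 = 105 deg
  cos(105 deg) = -0.2588, sin(105 deg) = 0.9659
  joint[2] = (9.4661, 2.5364) + 11.7 * (-0.2588, 0.9659) = (9.4661 + -3.0282, 2.5364 + 11.3013) = (6.4379, 13.8378)
link 2: phi[2] = 15 + 90 + -65 = 40 deg
  cos(40 deg) = 0.7660, sin(40 deg) = 0.6428
  joint[3] = (6.4379, 13.8378) + 4.5 * (0.7660, 0.6428) = (6.4379 + 3.4472, 13.8378 + 2.8925) = (9.8851, 16.7303)
End effector: (9.8851, 16.7303)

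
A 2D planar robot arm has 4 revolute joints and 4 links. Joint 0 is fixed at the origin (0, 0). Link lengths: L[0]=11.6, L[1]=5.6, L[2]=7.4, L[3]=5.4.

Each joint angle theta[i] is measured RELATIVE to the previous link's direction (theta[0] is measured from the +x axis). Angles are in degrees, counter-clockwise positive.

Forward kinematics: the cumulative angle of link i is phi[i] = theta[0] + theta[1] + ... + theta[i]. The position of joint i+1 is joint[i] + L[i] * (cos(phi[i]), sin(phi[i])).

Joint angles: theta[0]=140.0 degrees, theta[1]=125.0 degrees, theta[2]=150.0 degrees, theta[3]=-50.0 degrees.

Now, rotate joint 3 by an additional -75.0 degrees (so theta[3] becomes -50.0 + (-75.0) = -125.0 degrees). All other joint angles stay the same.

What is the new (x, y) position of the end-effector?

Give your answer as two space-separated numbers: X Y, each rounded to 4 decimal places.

Answer: -3.2828 2.8650

Derivation:
joint[0] = (0.0000, 0.0000)  (base)
link 0: phi[0] = 140 = 140 deg
  cos(140 deg) = -0.7660, sin(140 deg) = 0.6428
  joint[1] = (0.0000, 0.0000) + 11.6 * (-0.7660, 0.6428) = (0.0000 + -8.8861, 0.0000 + 7.4563) = (-8.8861, 7.4563)
link 1: phi[1] = 140 + 125 = 265 deg
  cos(265 deg) = -0.0872, sin(265 deg) = -0.9962
  joint[2] = (-8.8861, 7.4563) + 5.6 * (-0.0872, -0.9962) = (-8.8861 + -0.4881, 7.4563 + -5.5787) = (-9.3742, 1.8776)
link 2: phi[2] = 140 + 125 + 150 = 415 deg
  cos(415 deg) = 0.5736, sin(415 deg) = 0.8192
  joint[3] = (-9.3742, 1.8776) + 7.4 * (0.5736, 0.8192) = (-9.3742 + 4.2445, 1.8776 + 6.0617) = (-5.1297, 7.9394)
link 3: phi[3] = 140 + 125 + 150 + -125 = 290 deg
  cos(290 deg) = 0.3420, sin(290 deg) = -0.9397
  joint[4] = (-5.1297, 7.9394) + 5.4 * (0.3420, -0.9397) = (-5.1297 + 1.8469, 7.9394 + -5.0743) = (-3.2828, 2.8650)
End effector: (-3.2828, 2.8650)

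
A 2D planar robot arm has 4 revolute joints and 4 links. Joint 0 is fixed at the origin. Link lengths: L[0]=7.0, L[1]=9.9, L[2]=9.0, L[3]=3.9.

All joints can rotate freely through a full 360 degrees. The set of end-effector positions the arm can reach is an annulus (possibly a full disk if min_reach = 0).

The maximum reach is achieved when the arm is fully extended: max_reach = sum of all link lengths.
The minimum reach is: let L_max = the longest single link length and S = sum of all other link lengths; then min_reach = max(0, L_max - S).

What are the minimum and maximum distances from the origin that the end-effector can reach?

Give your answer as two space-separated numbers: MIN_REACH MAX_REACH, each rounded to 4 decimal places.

Link lengths: [7.0, 9.9, 9.0, 3.9]
max_reach = 7 + 9.9 + 9 + 3.9 = 29.8
L_max = max([7.0, 9.9, 9.0, 3.9]) = 9.9
S (sum of others) = 29.8 - 9.9 = 19.9
min_reach = max(0, 9.9 - 19.9) = max(0, -10) = 0

Answer: 0.0000 29.8000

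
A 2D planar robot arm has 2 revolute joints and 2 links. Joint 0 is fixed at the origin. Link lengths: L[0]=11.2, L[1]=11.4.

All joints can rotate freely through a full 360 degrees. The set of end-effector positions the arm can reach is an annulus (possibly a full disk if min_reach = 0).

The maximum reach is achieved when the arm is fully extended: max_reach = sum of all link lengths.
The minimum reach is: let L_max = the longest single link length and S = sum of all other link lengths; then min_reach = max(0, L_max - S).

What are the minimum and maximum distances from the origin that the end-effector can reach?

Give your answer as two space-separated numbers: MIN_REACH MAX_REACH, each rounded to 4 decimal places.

Answer: 0.2000 22.6000

Derivation:
Link lengths: [11.2, 11.4]
max_reach = 11.2 + 11.4 = 22.6
L_max = max([11.2, 11.4]) = 11.4
S (sum of others) = 22.6 - 11.4 = 11.2
min_reach = max(0, 11.4 - 11.2) = max(0, 0.2) = 0.2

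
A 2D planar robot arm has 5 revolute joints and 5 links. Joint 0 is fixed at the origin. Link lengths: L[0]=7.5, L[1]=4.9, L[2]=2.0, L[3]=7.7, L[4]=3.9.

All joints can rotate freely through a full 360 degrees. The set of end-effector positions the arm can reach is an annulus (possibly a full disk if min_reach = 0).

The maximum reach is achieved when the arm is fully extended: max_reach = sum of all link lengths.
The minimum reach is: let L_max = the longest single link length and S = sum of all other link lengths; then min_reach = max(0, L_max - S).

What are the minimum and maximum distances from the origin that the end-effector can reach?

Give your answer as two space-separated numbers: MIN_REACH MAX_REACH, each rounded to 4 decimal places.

Link lengths: [7.5, 4.9, 2.0, 7.7, 3.9]
max_reach = 7.5 + 4.9 + 2 + 7.7 + 3.9 = 26
L_max = max([7.5, 4.9, 2.0, 7.7, 3.9]) = 7.7
S (sum of others) = 26 - 7.7 = 18.3
min_reach = max(0, 7.7 - 18.3) = max(0, -10.6) = 0

Answer: 0.0000 26.0000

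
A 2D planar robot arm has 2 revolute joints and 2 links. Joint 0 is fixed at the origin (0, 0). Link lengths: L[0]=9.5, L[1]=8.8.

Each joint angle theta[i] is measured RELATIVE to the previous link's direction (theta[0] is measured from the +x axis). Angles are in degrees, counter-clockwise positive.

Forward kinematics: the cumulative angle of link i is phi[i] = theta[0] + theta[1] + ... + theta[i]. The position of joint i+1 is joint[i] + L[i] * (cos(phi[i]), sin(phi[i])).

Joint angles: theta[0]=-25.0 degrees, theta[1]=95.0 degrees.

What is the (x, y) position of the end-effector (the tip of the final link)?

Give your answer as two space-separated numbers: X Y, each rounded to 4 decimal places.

joint[0] = (0.0000, 0.0000)  (base)
link 0: phi[0] = -25 = -25 deg
  cos(-25 deg) = 0.9063, sin(-25 deg) = -0.4226
  joint[1] = (0.0000, 0.0000) + 9.5 * (0.9063, -0.4226) = (0.0000 + 8.6099, 0.0000 + -4.0149) = (8.6099, -4.0149)
link 1: phi[1] = -25 + 95 = 70 deg
  cos(70 deg) = 0.3420, sin(70 deg) = 0.9397
  joint[2] = (8.6099, -4.0149) + 8.8 * (0.3420, 0.9397) = (8.6099 + 3.0098, -4.0149 + 8.2693) = (11.6197, 4.2544)
End effector: (11.6197, 4.2544)

Answer: 11.6197 4.2544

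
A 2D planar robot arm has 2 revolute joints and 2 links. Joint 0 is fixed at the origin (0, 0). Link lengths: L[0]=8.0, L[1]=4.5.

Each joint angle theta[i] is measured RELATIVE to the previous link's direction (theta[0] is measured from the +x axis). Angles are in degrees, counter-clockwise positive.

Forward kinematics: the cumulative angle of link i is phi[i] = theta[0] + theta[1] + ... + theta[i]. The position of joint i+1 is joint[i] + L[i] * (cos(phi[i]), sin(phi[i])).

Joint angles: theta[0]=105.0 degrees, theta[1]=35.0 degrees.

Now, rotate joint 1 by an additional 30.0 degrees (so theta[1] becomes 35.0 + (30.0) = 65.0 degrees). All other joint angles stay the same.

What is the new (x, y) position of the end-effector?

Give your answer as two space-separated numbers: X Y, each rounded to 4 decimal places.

joint[0] = (0.0000, 0.0000)  (base)
link 0: phi[0] = 105 = 105 deg
  cos(105 deg) = -0.2588, sin(105 deg) = 0.9659
  joint[1] = (0.0000, 0.0000) + 8 * (-0.2588, 0.9659) = (0.0000 + -2.0706, 0.0000 + 7.7274) = (-2.0706, 7.7274)
link 1: phi[1] = 105 + 65 = 170 deg
  cos(170 deg) = -0.9848, sin(170 deg) = 0.1736
  joint[2] = (-2.0706, 7.7274) + 4.5 * (-0.9848, 0.1736) = (-2.0706 + -4.4316, 7.7274 + 0.7814) = (-6.5022, 8.5088)
End effector: (-6.5022, 8.5088)

Answer: -6.5022 8.5088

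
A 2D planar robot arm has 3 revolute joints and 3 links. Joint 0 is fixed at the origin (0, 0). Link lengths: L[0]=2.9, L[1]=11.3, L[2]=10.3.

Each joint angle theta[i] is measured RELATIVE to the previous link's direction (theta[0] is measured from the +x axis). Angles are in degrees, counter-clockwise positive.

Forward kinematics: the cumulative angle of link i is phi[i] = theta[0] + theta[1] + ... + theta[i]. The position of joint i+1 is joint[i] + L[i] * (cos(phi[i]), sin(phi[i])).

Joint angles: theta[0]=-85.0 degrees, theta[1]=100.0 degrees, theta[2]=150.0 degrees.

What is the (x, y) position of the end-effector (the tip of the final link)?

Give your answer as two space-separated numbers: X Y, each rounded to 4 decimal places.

Answer: 1.2187 2.7015

Derivation:
joint[0] = (0.0000, 0.0000)  (base)
link 0: phi[0] = -85 = -85 deg
  cos(-85 deg) = 0.0872, sin(-85 deg) = -0.9962
  joint[1] = (0.0000, 0.0000) + 2.9 * (0.0872, -0.9962) = (0.0000 + 0.2528, 0.0000 + -2.8890) = (0.2528, -2.8890)
link 1: phi[1] = -85 + 100 = 15 deg
  cos(15 deg) = 0.9659, sin(15 deg) = 0.2588
  joint[2] = (0.2528, -2.8890) + 11.3 * (0.9659, 0.2588) = (0.2528 + 10.9150, -2.8890 + 2.9247) = (11.1677, 0.0357)
link 2: phi[2] = -85 + 100 + 150 = 165 deg
  cos(165 deg) = -0.9659, sin(165 deg) = 0.2588
  joint[3] = (11.1677, 0.0357) + 10.3 * (-0.9659, 0.2588) = (11.1677 + -9.9490, 0.0357 + 2.6658) = (1.2187, 2.7015)
End effector: (1.2187, 2.7015)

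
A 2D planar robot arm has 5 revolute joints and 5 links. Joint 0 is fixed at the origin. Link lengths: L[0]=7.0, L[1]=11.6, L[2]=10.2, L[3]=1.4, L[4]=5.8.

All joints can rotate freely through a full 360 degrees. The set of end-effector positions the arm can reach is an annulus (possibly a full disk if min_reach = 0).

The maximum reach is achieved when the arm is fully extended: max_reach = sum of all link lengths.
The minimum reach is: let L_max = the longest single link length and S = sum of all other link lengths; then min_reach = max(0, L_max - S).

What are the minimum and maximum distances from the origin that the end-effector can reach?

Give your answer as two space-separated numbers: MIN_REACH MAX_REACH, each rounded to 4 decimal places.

Answer: 0.0000 36.0000

Derivation:
Link lengths: [7.0, 11.6, 10.2, 1.4, 5.8]
max_reach = 7 + 11.6 + 10.2 + 1.4 + 5.8 = 36
L_max = max([7.0, 11.6, 10.2, 1.4, 5.8]) = 11.6
S (sum of others) = 36 - 11.6 = 24.4
min_reach = max(0, 11.6 - 24.4) = max(0, -12.8) = 0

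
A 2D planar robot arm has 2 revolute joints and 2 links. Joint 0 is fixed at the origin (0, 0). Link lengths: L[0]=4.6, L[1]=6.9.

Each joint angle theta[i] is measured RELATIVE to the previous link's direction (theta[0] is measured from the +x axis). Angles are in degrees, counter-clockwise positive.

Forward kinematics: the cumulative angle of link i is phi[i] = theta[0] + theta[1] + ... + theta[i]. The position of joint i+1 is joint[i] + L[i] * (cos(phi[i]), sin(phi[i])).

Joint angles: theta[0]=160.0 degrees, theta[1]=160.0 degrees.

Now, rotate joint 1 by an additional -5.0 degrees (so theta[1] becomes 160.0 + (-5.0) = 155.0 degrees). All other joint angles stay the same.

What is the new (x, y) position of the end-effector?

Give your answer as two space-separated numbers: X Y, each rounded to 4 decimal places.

joint[0] = (0.0000, 0.0000)  (base)
link 0: phi[0] = 160 = 160 deg
  cos(160 deg) = -0.9397, sin(160 deg) = 0.3420
  joint[1] = (0.0000, 0.0000) + 4.6 * (-0.9397, 0.3420) = (0.0000 + -4.3226, 0.0000 + 1.5733) = (-4.3226, 1.5733)
link 1: phi[1] = 160 + 155 = 315 deg
  cos(315 deg) = 0.7071, sin(315 deg) = -0.7071
  joint[2] = (-4.3226, 1.5733) + 6.9 * (0.7071, -0.7071) = (-4.3226 + 4.8790, 1.5733 + -4.8790) = (0.5565, -3.3057)
End effector: (0.5565, -3.3057)

Answer: 0.5565 -3.3057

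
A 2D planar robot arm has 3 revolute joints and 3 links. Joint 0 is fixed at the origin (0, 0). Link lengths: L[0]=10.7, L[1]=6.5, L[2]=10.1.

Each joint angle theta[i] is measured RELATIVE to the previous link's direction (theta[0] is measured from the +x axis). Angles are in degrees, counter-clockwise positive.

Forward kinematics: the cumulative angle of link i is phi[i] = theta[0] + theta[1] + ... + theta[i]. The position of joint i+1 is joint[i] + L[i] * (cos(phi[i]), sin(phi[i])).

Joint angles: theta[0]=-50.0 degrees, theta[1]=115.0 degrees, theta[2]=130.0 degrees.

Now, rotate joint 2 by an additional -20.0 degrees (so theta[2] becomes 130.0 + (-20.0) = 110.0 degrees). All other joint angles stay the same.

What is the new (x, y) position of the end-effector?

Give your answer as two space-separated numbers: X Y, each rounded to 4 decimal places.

joint[0] = (0.0000, 0.0000)  (base)
link 0: phi[0] = -50 = -50 deg
  cos(-50 deg) = 0.6428, sin(-50 deg) = -0.7660
  joint[1] = (0.0000, 0.0000) + 10.7 * (0.6428, -0.7660) = (0.0000 + 6.8778, 0.0000 + -8.1967) = (6.8778, -8.1967)
link 1: phi[1] = -50 + 115 = 65 deg
  cos(65 deg) = 0.4226, sin(65 deg) = 0.9063
  joint[2] = (6.8778, -8.1967) + 6.5 * (0.4226, 0.9063) = (6.8778 + 2.7470, -8.1967 + 5.8910) = (9.6248, -2.3057)
link 2: phi[2] = -50 + 115 + 110 = 175 deg
  cos(175 deg) = -0.9962, sin(175 deg) = 0.0872
  joint[3] = (9.6248, -2.3057) + 10.1 * (-0.9962, 0.0872) = (9.6248 + -10.0616, -2.3057 + 0.8803) = (-0.4367, -1.4254)
End effector: (-0.4367, -1.4254)

Answer: -0.4367 -1.4254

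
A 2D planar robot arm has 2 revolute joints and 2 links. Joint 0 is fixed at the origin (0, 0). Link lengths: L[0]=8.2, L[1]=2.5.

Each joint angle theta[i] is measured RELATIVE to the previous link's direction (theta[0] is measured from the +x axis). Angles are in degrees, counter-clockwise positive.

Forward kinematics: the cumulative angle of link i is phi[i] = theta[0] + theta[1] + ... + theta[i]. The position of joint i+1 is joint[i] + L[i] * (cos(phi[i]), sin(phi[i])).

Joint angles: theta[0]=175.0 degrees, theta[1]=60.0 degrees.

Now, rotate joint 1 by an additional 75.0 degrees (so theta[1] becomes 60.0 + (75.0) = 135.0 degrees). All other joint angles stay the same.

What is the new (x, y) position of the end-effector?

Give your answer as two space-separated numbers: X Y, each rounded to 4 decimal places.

joint[0] = (0.0000, 0.0000)  (base)
link 0: phi[0] = 175 = 175 deg
  cos(175 deg) = -0.9962, sin(175 deg) = 0.0872
  joint[1] = (0.0000, 0.0000) + 8.2 * (-0.9962, 0.0872) = (0.0000 + -8.1688, 0.0000 + 0.7147) = (-8.1688, 0.7147)
link 1: phi[1] = 175 + 135 = 310 deg
  cos(310 deg) = 0.6428, sin(310 deg) = -0.7660
  joint[2] = (-8.1688, 0.7147) + 2.5 * (0.6428, -0.7660) = (-8.1688 + 1.6070, 0.7147 + -1.9151) = (-6.5618, -1.2004)
End effector: (-6.5618, -1.2004)

Answer: -6.5618 -1.2004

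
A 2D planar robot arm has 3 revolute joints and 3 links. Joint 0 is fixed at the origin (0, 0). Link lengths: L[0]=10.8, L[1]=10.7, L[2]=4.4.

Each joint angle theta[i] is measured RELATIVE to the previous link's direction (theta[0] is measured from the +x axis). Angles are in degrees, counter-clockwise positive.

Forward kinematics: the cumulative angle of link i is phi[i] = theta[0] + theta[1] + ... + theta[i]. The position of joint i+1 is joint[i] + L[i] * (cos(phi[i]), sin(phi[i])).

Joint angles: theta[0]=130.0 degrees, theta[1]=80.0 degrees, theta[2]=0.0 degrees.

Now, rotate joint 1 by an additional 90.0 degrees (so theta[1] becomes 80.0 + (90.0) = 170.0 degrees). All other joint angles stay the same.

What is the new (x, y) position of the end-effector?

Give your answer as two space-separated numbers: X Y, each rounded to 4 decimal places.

Answer: 0.6079 -4.8037

Derivation:
joint[0] = (0.0000, 0.0000)  (base)
link 0: phi[0] = 130 = 130 deg
  cos(130 deg) = -0.6428, sin(130 deg) = 0.7660
  joint[1] = (0.0000, 0.0000) + 10.8 * (-0.6428, 0.7660) = (0.0000 + -6.9421, 0.0000 + 8.2733) = (-6.9421, 8.2733)
link 1: phi[1] = 130 + 170 = 300 deg
  cos(300 deg) = 0.5000, sin(300 deg) = -0.8660
  joint[2] = (-6.9421, 8.2733) + 10.7 * (0.5000, -0.8660) = (-6.9421 + 5.3500, 8.2733 + -9.2665) = (-1.5921, -0.9932)
link 2: phi[2] = 130 + 170 + 0 = 300 deg
  cos(300 deg) = 0.5000, sin(300 deg) = -0.8660
  joint[3] = (-1.5921, -0.9932) + 4.4 * (0.5000, -0.8660) = (-1.5921 + 2.2000, -0.9932 + -3.8105) = (0.6079, -4.8037)
End effector: (0.6079, -4.8037)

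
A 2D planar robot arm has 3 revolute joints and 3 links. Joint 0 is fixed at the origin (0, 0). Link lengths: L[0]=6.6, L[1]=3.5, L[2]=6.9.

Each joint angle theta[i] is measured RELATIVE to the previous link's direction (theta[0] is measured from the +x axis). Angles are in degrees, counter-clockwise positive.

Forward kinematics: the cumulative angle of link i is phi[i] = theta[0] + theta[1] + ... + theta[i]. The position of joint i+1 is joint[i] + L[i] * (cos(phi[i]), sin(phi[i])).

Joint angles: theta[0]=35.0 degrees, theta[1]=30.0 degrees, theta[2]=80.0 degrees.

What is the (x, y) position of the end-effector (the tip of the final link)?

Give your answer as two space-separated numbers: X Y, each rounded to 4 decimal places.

joint[0] = (0.0000, 0.0000)  (base)
link 0: phi[0] = 35 = 35 deg
  cos(35 deg) = 0.8192, sin(35 deg) = 0.5736
  joint[1] = (0.0000, 0.0000) + 6.6 * (0.8192, 0.5736) = (0.0000 + 5.4064, 0.0000 + 3.7856) = (5.4064, 3.7856)
link 1: phi[1] = 35 + 30 = 65 deg
  cos(65 deg) = 0.4226, sin(65 deg) = 0.9063
  joint[2] = (5.4064, 3.7856) + 3.5 * (0.4226, 0.9063) = (5.4064 + 1.4792, 3.7856 + 3.1721) = (6.8856, 6.9577)
link 2: phi[2] = 35 + 30 + 80 = 145 deg
  cos(145 deg) = -0.8192, sin(145 deg) = 0.5736
  joint[3] = (6.8856, 6.9577) + 6.9 * (-0.8192, 0.5736) = (6.8856 + -5.6521, 6.9577 + 3.9577) = (1.2334, 10.9154)
End effector: (1.2334, 10.9154)

Answer: 1.2334 10.9154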